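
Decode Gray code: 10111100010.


Gray code: 10111100010
MSB stays the same: 1
Each subsequent bit = prev_binary XOR current_gray:
  B[1] = 1 XOR 0 = 1
  B[2] = 1 XOR 1 = 0
  B[3] = 0 XOR 1 = 1
  B[4] = 1 XOR 1 = 0
  B[5] = 0 XOR 1 = 1
  B[6] = 1 XOR 0 = 1
  B[7] = 1 XOR 0 = 1
  B[8] = 1 XOR 0 = 1
  B[9] = 1 XOR 1 = 0
  B[10] = 0 XOR 0 = 0
= 11010111100 (1724 decimal)


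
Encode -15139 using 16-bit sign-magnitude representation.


Sign bit: 1 (negative)
Magnitude: 15139 = 011101100100011
= 1011101100100011


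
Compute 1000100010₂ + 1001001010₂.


Align and add column by column (LSB to MSB, carry propagating):
  01000100010
+ 01001001010
  -----------
  col 0: 0 + 0 + 0 (carry in) = 0 → bit 0, carry out 0
  col 1: 1 + 1 + 0 (carry in) = 2 → bit 0, carry out 1
  col 2: 0 + 0 + 1 (carry in) = 1 → bit 1, carry out 0
  col 3: 0 + 1 + 0 (carry in) = 1 → bit 1, carry out 0
  col 4: 0 + 0 + 0 (carry in) = 0 → bit 0, carry out 0
  col 5: 1 + 0 + 0 (carry in) = 1 → bit 1, carry out 0
  col 6: 0 + 1 + 0 (carry in) = 1 → bit 1, carry out 0
  col 7: 0 + 0 + 0 (carry in) = 0 → bit 0, carry out 0
  col 8: 0 + 0 + 0 (carry in) = 0 → bit 0, carry out 0
  col 9: 1 + 1 + 0 (carry in) = 2 → bit 0, carry out 1
  col 10: 0 + 0 + 1 (carry in) = 1 → bit 1, carry out 0
Reading bits MSB→LSB: 10001101100
Strip leading zeros: 10001101100
= 10001101100


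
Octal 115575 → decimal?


Positional values:
Position 0: 5 × 8^0 = 5
Position 1: 7 × 8^1 = 56
Position 2: 5 × 8^2 = 320
Position 3: 5 × 8^3 = 2560
Position 4: 1 × 8^4 = 4096
Position 5: 1 × 8^5 = 32768
Sum = 5 + 56 + 320 + 2560 + 4096 + 32768
= 39805


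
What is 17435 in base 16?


Divide by 16 repeatedly:
17435 ÷ 16 = 1089 remainder 11 (B)
1089 ÷ 16 = 68 remainder 1 (1)
68 ÷ 16 = 4 remainder 4 (4)
4 ÷ 16 = 0 remainder 4 (4)
Reading remainders bottom-up:
= 0x441B


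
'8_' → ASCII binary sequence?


String: '8_'  (2 characters)
Per-character ASCII lookup:
  '8': digits start at 48: '8' = 48 + 8 = 56 → 111000
  '_': special character: '_' = 95 → 1011111
= 111000 1011111


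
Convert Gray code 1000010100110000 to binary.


Gray code: 1000010100110000
MSB stays the same: 1
Each subsequent bit = prev_binary XOR current_gray:
  B[1] = 1 XOR 0 = 1
  B[2] = 1 XOR 0 = 1
  B[3] = 1 XOR 0 = 1
  B[4] = 1 XOR 0 = 1
  B[5] = 1 XOR 1 = 0
  B[6] = 0 XOR 0 = 0
  B[7] = 0 XOR 1 = 1
  B[8] = 1 XOR 0 = 1
  B[9] = 1 XOR 0 = 1
  B[10] = 1 XOR 1 = 0
  B[11] = 0 XOR 1 = 1
  B[12] = 1 XOR 0 = 1
  B[13] = 1 XOR 0 = 1
  B[14] = 1 XOR 0 = 1
  B[15] = 1 XOR 0 = 1
= 1111100111011111 (63967 decimal)


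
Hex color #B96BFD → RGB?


Hex: #B96BFD
R = B9₁₆ = 185
G = 6B₁₆ = 107
B = FD₁₆ = 253
= RGB(185, 107, 253)


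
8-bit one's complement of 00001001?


Original: 00001001
Invert all bits:
  bit 0: 0 → 1
  bit 1: 0 → 1
  bit 2: 0 → 1
  bit 3: 0 → 1
  bit 4: 1 → 0
  bit 5: 0 → 1
  bit 6: 0 → 1
  bit 7: 1 → 0
= 11110110


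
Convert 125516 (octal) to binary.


Each octal digit → 3 binary bits:
  1 = 001
  2 = 010
  5 = 101
  5 = 101
  1 = 001
  6 = 110
Concatenate: 001 010 101 101 001 110
= 001010101101001110


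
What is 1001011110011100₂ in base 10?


Positional values:
Bit 2: 1 × 2^2 = 4
Bit 3: 1 × 2^3 = 8
Bit 4: 1 × 2^4 = 16
Bit 7: 1 × 2^7 = 128
Bit 8: 1 × 2^8 = 256
Bit 9: 1 × 2^9 = 512
Bit 10: 1 × 2^10 = 1024
Bit 12: 1 × 2^12 = 4096
Bit 15: 1 × 2^15 = 32768
Sum = 4 + 8 + 16 + 128 + 256 + 512 + 1024 + 4096 + 32768
= 38812


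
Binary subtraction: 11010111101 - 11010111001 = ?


Align and subtract column by column (LSB to MSB, borrowing when needed):
  11010111101
- 11010111001
  -----------
  col 0: (1 - 0 borrow-in) - 1 → 1 - 1 = 0, borrow out 0
  col 1: (0 - 0 borrow-in) - 0 → 0 - 0 = 0, borrow out 0
  col 2: (1 - 0 borrow-in) - 0 → 1 - 0 = 1, borrow out 0
  col 3: (1 - 0 borrow-in) - 1 → 1 - 1 = 0, borrow out 0
  col 4: (1 - 0 borrow-in) - 1 → 1 - 1 = 0, borrow out 0
  col 5: (1 - 0 borrow-in) - 1 → 1 - 1 = 0, borrow out 0
  col 6: (0 - 0 borrow-in) - 0 → 0 - 0 = 0, borrow out 0
  col 7: (1 - 0 borrow-in) - 1 → 1 - 1 = 0, borrow out 0
  col 8: (0 - 0 borrow-in) - 0 → 0 - 0 = 0, borrow out 0
  col 9: (1 - 0 borrow-in) - 1 → 1 - 1 = 0, borrow out 0
  col 10: (1 - 0 borrow-in) - 1 → 1 - 1 = 0, borrow out 0
Reading bits MSB→LSB: 00000000100
Strip leading zeros: 100
= 100


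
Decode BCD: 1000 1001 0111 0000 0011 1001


Each 4-bit group → digit:
  1000 → 8
  1001 → 9
  0111 → 7
  0000 → 0
  0011 → 3
  1001 → 9
= 897039


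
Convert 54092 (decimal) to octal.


Divide by 8 repeatedly:
54092 ÷ 8 = 6761 remainder 4
6761 ÷ 8 = 845 remainder 1
845 ÷ 8 = 105 remainder 5
105 ÷ 8 = 13 remainder 1
13 ÷ 8 = 1 remainder 5
1 ÷ 8 = 0 remainder 1
Reading remainders bottom-up:
= 0o151514


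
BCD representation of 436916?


Each digit → 4-bit binary:
  4 → 0100
  3 → 0011
  6 → 0110
  9 → 1001
  1 → 0001
  6 → 0110
= 0100 0011 0110 1001 0001 0110


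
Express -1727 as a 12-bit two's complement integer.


Original: 011010111111
Step 1 - Invert all bits: 100101000000
Step 2 - Add 1: 100101000000 + 1
= 100101000001 (represents -1727)


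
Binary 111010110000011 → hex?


Group into 4-bit nibbles: 0111010110000011
  0111 = 7
  0101 = 5
  1000 = 8
  0011 = 3
= 0x7583


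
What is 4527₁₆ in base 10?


Positional values:
Position 0: 7 × 16^0 = 7 × 1 = 7
Position 1: 2 × 16^1 = 2 × 16 = 32
Position 2: 5 × 16^2 = 5 × 256 = 1280
Position 3: 4 × 16^3 = 4 × 4096 = 16384
Sum = 7 + 32 + 1280 + 16384
= 17703


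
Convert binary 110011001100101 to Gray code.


Binary: 110011001100101
Gray code: G = B XOR (B >> 1)
B >> 1 = 011001100110010
110011001100101 XOR 011001100110010:
  1 XOR 0 = 1
  1 XOR 1 = 0
  0 XOR 1 = 1
  0 XOR 0 = 0
  1 XOR 0 = 1
  1 XOR 1 = 0
  0 XOR 1 = 1
  0 XOR 0 = 0
  1 XOR 0 = 1
  1 XOR 1 = 0
  0 XOR 1 = 1
  0 XOR 0 = 0
  1 XOR 0 = 1
  0 XOR 1 = 1
  1 XOR 0 = 1
= 101010101010111


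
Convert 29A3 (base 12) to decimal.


Positional values (base 12):
  3 × 12^0 = 3 × 1 = 3
  A × 12^1 = 10 × 12 = 120
  9 × 12^2 = 9 × 144 = 1296
  2 × 12^3 = 2 × 1728 = 3456
Sum = 3 + 120 + 1296 + 3456
= 4875


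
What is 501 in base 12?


Divide by 12 repeatedly:
501 ÷ 12 = 41 remainder 9
41 ÷ 12 = 3 remainder 5
3 ÷ 12 = 0 remainder 3
Reading remainders bottom-up:
= 359


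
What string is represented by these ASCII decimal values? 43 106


Codes (decimal): 43 106
Per-code ASCII lookup:
  43  (special character) → '+'
  106  (range 97-122: lowercase, 106 - 97 = 9) → 'j'
= '+j'


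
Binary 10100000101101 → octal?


Group into 3-bit groups: 010100000101101
  010 = 2
  100 = 4
  000 = 0
  101 = 5
  101 = 5
= 0o24055


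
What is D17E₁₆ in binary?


Each hex digit → 4 binary bits:
  D = 1101
  1 = 0001
  7 = 0111
  E = 1110
Concatenate: 1101 0001 0111 1110
= 1101000101111110


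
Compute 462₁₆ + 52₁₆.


Align and add column by column (LSB to MSB, each column mod 16 with carry):
  0462
+ 0052
  ----
  col 0: 2(2) + 2(2) + 0 (carry in) = 4 → 4(4), carry out 0
  col 1: 6(6) + 5(5) + 0 (carry in) = 11 → B(11), carry out 0
  col 2: 4(4) + 0(0) + 0 (carry in) = 4 → 4(4), carry out 0
  col 3: 0(0) + 0(0) + 0 (carry in) = 0 → 0(0), carry out 0
Reading digits MSB→LSB: 04B4
Strip leading zeros: 4B4
= 0x4B4


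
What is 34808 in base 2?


Divide by 2 repeatedly:
34808 ÷ 2 = 17404 remainder 0
17404 ÷ 2 = 8702 remainder 0
8702 ÷ 2 = 4351 remainder 0
4351 ÷ 2 = 2175 remainder 1
2175 ÷ 2 = 1087 remainder 1
1087 ÷ 2 = 543 remainder 1
543 ÷ 2 = 271 remainder 1
271 ÷ 2 = 135 remainder 1
135 ÷ 2 = 67 remainder 1
67 ÷ 2 = 33 remainder 1
33 ÷ 2 = 16 remainder 1
16 ÷ 2 = 8 remainder 0
8 ÷ 2 = 4 remainder 0
4 ÷ 2 = 2 remainder 0
2 ÷ 2 = 1 remainder 0
1 ÷ 2 = 0 remainder 1
Reading remainders bottom-up:
= 1000011111111000


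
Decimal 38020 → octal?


Divide by 8 repeatedly:
38020 ÷ 8 = 4752 remainder 4
4752 ÷ 8 = 594 remainder 0
594 ÷ 8 = 74 remainder 2
74 ÷ 8 = 9 remainder 2
9 ÷ 8 = 1 remainder 1
1 ÷ 8 = 0 remainder 1
Reading remainders bottom-up:
= 0o112204


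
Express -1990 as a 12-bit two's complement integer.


Original: 011111000110
Step 1 - Invert all bits: 100000111001
Step 2 - Add 1: 100000111001 + 1
= 100000111010 (represents -1990)


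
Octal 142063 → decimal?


Positional values:
Position 0: 3 × 8^0 = 3
Position 1: 6 × 8^1 = 48
Position 2: 0 × 8^2 = 0
Position 3: 2 × 8^3 = 1024
Position 4: 4 × 8^4 = 16384
Position 5: 1 × 8^5 = 32768
Sum = 3 + 48 + 0 + 1024 + 16384 + 32768
= 50227


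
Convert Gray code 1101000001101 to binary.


Gray code: 1101000001101
MSB stays the same: 1
Each subsequent bit = prev_binary XOR current_gray:
  B[1] = 1 XOR 1 = 0
  B[2] = 0 XOR 0 = 0
  B[3] = 0 XOR 1 = 1
  B[4] = 1 XOR 0 = 1
  B[5] = 1 XOR 0 = 1
  B[6] = 1 XOR 0 = 1
  B[7] = 1 XOR 0 = 1
  B[8] = 1 XOR 0 = 1
  B[9] = 1 XOR 1 = 0
  B[10] = 0 XOR 1 = 1
  B[11] = 1 XOR 0 = 1
  B[12] = 1 XOR 1 = 0
= 1001111110110 (5110 decimal)


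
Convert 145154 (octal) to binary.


Each octal digit → 3 binary bits:
  1 = 001
  4 = 100
  5 = 101
  1 = 001
  5 = 101
  4 = 100
Concatenate: 001 100 101 001 101 100
= 001100101001101100


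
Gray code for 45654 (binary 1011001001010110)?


Binary: 1011001001010110
Gray code: G = B XOR (B >> 1)
B >> 1 = 0101100100101011
1011001001010110 XOR 0101100100101011:
  1 XOR 0 = 1
  0 XOR 1 = 1
  1 XOR 0 = 1
  1 XOR 1 = 0
  0 XOR 1 = 1
  0 XOR 0 = 0
  1 XOR 0 = 1
  0 XOR 1 = 1
  0 XOR 0 = 0
  1 XOR 0 = 1
  0 XOR 1 = 1
  1 XOR 0 = 1
  0 XOR 1 = 1
  1 XOR 0 = 1
  1 XOR 1 = 0
  0 XOR 1 = 1
= 1110101101111101


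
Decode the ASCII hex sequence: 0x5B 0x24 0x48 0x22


Codes (hex): 0x5B 0x24 0x48 0x22
Per-code ASCII lookup:
  0x5B = 91  (special character) → '['
  0x24 = 36  (special character) → '$'
  0x48 = 72  (range 65-90: uppercase, 72 - 65 = 7) → 'H'
  0x22 = 34  (special character) → '"'
= '[$H"'


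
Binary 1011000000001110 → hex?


Group into 4-bit nibbles: 1011000000001110
  1011 = B
  0000 = 0
  0000 = 0
  1110 = E
= 0xB00E


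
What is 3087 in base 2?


Divide by 2 repeatedly:
3087 ÷ 2 = 1543 remainder 1
1543 ÷ 2 = 771 remainder 1
771 ÷ 2 = 385 remainder 1
385 ÷ 2 = 192 remainder 1
192 ÷ 2 = 96 remainder 0
96 ÷ 2 = 48 remainder 0
48 ÷ 2 = 24 remainder 0
24 ÷ 2 = 12 remainder 0
12 ÷ 2 = 6 remainder 0
6 ÷ 2 = 3 remainder 0
3 ÷ 2 = 1 remainder 1
1 ÷ 2 = 0 remainder 1
Reading remainders bottom-up:
= 110000001111


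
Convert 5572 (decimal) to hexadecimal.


Divide by 16 repeatedly:
5572 ÷ 16 = 348 remainder 4 (4)
348 ÷ 16 = 21 remainder 12 (C)
21 ÷ 16 = 1 remainder 5 (5)
1 ÷ 16 = 0 remainder 1 (1)
Reading remainders bottom-up:
= 0x15C4


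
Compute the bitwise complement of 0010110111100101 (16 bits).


Original: 0010110111100101
Invert all bits:
  bit 0: 0 → 1
  bit 1: 0 → 1
  bit 2: 1 → 0
  bit 3: 0 → 1
  bit 4: 1 → 0
  bit 5: 1 → 0
  bit 6: 0 → 1
  bit 7: 1 → 0
  bit 8: 1 → 0
  bit 9: 1 → 0
  bit 10: 1 → 0
  bit 11: 0 → 1
  bit 12: 0 → 1
  bit 13: 1 → 0
  bit 14: 0 → 1
  bit 15: 1 → 0
= 1101001000011010


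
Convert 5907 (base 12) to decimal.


Positional values (base 12):
  7 × 12^0 = 7 × 1 = 7
  0 × 12^1 = 0 × 12 = 0
  9 × 12^2 = 9 × 144 = 1296
  5 × 12^3 = 5 × 1728 = 8640
Sum = 7 + 0 + 1296 + 8640
= 9943


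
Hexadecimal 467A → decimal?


Positional values:
Position 0: A × 16^0 = 10 × 1 = 10
Position 1: 7 × 16^1 = 7 × 16 = 112
Position 2: 6 × 16^2 = 6 × 256 = 1536
Position 3: 4 × 16^3 = 4 × 4096 = 16384
Sum = 10 + 112 + 1536 + 16384
= 18042


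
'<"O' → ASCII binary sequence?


String: '<"O'  (3 characters)
Per-character ASCII lookup:
  '<': special character: '<' = 60 → 111100
  '"': special character: '"' = 34 → 100010
  'O': uppercase starts at 65: 'O' = 65 + 14 = 79 → 1001111
= 111100 100010 1001111


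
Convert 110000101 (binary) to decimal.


Positional values:
Bit 0: 1 × 2^0 = 1
Bit 2: 1 × 2^2 = 4
Bit 7: 1 × 2^7 = 128
Bit 8: 1 × 2^8 = 256
Sum = 1 + 4 + 128 + 256
= 389


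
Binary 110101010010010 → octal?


Group into 3-bit groups: 110101010010010
  110 = 6
  101 = 5
  010 = 2
  010 = 2
  010 = 2
= 0o65222


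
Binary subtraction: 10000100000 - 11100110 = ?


Align and subtract column by column (LSB to MSB, borrowing when needed):
  10000100000
- 00011100110
  -----------
  col 0: (0 - 0 borrow-in) - 0 → 0 - 0 = 0, borrow out 0
  col 1: (0 - 0 borrow-in) - 1 → borrow from next column: (0+2) - 1 = 1, borrow out 1
  col 2: (0 - 1 borrow-in) - 1 → borrow from next column: (-1+2) - 1 = 0, borrow out 1
  col 3: (0 - 1 borrow-in) - 0 → borrow from next column: (-1+2) - 0 = 1, borrow out 1
  col 4: (0 - 1 borrow-in) - 0 → borrow from next column: (-1+2) - 0 = 1, borrow out 1
  col 5: (1 - 1 borrow-in) - 1 → borrow from next column: (0+2) - 1 = 1, borrow out 1
  col 6: (0 - 1 borrow-in) - 1 → borrow from next column: (-1+2) - 1 = 0, borrow out 1
  col 7: (0 - 1 borrow-in) - 1 → borrow from next column: (-1+2) - 1 = 0, borrow out 1
  col 8: (0 - 1 borrow-in) - 0 → borrow from next column: (-1+2) - 0 = 1, borrow out 1
  col 9: (0 - 1 borrow-in) - 0 → borrow from next column: (-1+2) - 0 = 1, borrow out 1
  col 10: (1 - 1 borrow-in) - 0 → 0 - 0 = 0, borrow out 0
Reading bits MSB→LSB: 01100111010
Strip leading zeros: 1100111010
= 1100111010


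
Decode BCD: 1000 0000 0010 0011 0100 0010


Each 4-bit group → digit:
  1000 → 8
  0000 → 0
  0010 → 2
  0011 → 3
  0100 → 4
  0010 → 2
= 802342


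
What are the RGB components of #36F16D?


Hex: #36F16D
R = 36₁₆ = 54
G = F1₁₆ = 241
B = 6D₁₆ = 109
= RGB(54, 241, 109)


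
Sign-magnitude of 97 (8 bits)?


Sign bit: 0 (positive)
Magnitude: 97 = 1100001
= 01100001


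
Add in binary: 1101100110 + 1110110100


Align and add column by column (LSB to MSB, carry propagating):
  01101100110
+ 01110110100
  -----------
  col 0: 0 + 0 + 0 (carry in) = 0 → bit 0, carry out 0
  col 1: 1 + 0 + 0 (carry in) = 1 → bit 1, carry out 0
  col 2: 1 + 1 + 0 (carry in) = 2 → bit 0, carry out 1
  col 3: 0 + 0 + 1 (carry in) = 1 → bit 1, carry out 0
  col 4: 0 + 1 + 0 (carry in) = 1 → bit 1, carry out 0
  col 5: 1 + 1 + 0 (carry in) = 2 → bit 0, carry out 1
  col 6: 1 + 0 + 1 (carry in) = 2 → bit 0, carry out 1
  col 7: 0 + 1 + 1 (carry in) = 2 → bit 0, carry out 1
  col 8: 1 + 1 + 1 (carry in) = 3 → bit 1, carry out 1
  col 9: 1 + 1 + 1 (carry in) = 3 → bit 1, carry out 1
  col 10: 0 + 0 + 1 (carry in) = 1 → bit 1, carry out 0
Reading bits MSB→LSB: 11100011010
Strip leading zeros: 11100011010
= 11100011010


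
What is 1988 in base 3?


Divide by 3 repeatedly:
1988 ÷ 3 = 662 remainder 2
662 ÷ 3 = 220 remainder 2
220 ÷ 3 = 73 remainder 1
73 ÷ 3 = 24 remainder 1
24 ÷ 3 = 8 remainder 0
8 ÷ 3 = 2 remainder 2
2 ÷ 3 = 0 remainder 2
Reading remainders bottom-up:
= 2201122


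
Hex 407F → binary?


Each hex digit → 4 binary bits:
  4 = 0100
  0 = 0000
  7 = 0111
  F = 1111
Concatenate: 0100 0000 0111 1111
= 0100000001111111


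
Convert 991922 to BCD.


Each digit → 4-bit binary:
  9 → 1001
  9 → 1001
  1 → 0001
  9 → 1001
  2 → 0010
  2 → 0010
= 1001 1001 0001 1001 0010 0010


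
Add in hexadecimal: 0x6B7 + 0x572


Align and add column by column (LSB to MSB, each column mod 16 with carry):
  06B7
+ 0572
  ----
  col 0: 7(7) + 2(2) + 0 (carry in) = 9 → 9(9), carry out 0
  col 1: B(11) + 7(7) + 0 (carry in) = 18 → 2(2), carry out 1
  col 2: 6(6) + 5(5) + 1 (carry in) = 12 → C(12), carry out 0
  col 3: 0(0) + 0(0) + 0 (carry in) = 0 → 0(0), carry out 0
Reading digits MSB→LSB: 0C29
Strip leading zeros: C29
= 0xC29


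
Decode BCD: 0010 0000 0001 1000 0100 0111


Each 4-bit group → digit:
  0010 → 2
  0000 → 0
  0001 → 1
  1000 → 8
  0100 → 4
  0111 → 7
= 201847


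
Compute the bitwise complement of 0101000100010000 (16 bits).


Original: 0101000100010000
Invert all bits:
  bit 0: 0 → 1
  bit 1: 1 → 0
  bit 2: 0 → 1
  bit 3: 1 → 0
  bit 4: 0 → 1
  bit 5: 0 → 1
  bit 6: 0 → 1
  bit 7: 1 → 0
  bit 8: 0 → 1
  bit 9: 0 → 1
  bit 10: 0 → 1
  bit 11: 1 → 0
  bit 12: 0 → 1
  bit 13: 0 → 1
  bit 14: 0 → 1
  bit 15: 0 → 1
= 1010111011101111


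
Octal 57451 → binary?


Each octal digit → 3 binary bits:
  5 = 101
  7 = 111
  4 = 100
  5 = 101
  1 = 001
Concatenate: 101 111 100 101 001
= 101111100101001


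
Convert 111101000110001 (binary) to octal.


Group into 3-bit groups: 111101000110001
  111 = 7
  101 = 5
  000 = 0
  110 = 6
  001 = 1
= 0o75061


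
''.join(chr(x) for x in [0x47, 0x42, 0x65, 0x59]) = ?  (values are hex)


Codes (hex): 0x47 0x42 0x65 0x59
Per-code ASCII lookup:
  0x47 = 71  (range 65-90: uppercase, 71 - 65 = 6) → 'G'
  0x42 = 66  (range 65-90: uppercase, 66 - 65 = 1) → 'B'
  0x65 = 101  (range 97-122: lowercase, 101 - 97 = 4) → 'e'
  0x59 = 89  (range 65-90: uppercase, 89 - 65 = 24) → 'Y'
= 'GBeY'


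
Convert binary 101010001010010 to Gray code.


Binary: 101010001010010
Gray code: G = B XOR (B >> 1)
B >> 1 = 010101000101001
101010001010010 XOR 010101000101001:
  1 XOR 0 = 1
  0 XOR 1 = 1
  1 XOR 0 = 1
  0 XOR 1 = 1
  1 XOR 0 = 1
  0 XOR 1 = 1
  0 XOR 0 = 0
  0 XOR 0 = 0
  1 XOR 0 = 1
  0 XOR 1 = 1
  1 XOR 0 = 1
  0 XOR 1 = 1
  0 XOR 0 = 0
  1 XOR 0 = 1
  0 XOR 1 = 1
= 111111001111011


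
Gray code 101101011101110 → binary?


Gray code: 101101011101110
MSB stays the same: 1
Each subsequent bit = prev_binary XOR current_gray:
  B[1] = 1 XOR 0 = 1
  B[2] = 1 XOR 1 = 0
  B[3] = 0 XOR 1 = 1
  B[4] = 1 XOR 0 = 1
  B[5] = 1 XOR 1 = 0
  B[6] = 0 XOR 0 = 0
  B[7] = 0 XOR 1 = 1
  B[8] = 1 XOR 1 = 0
  B[9] = 0 XOR 1 = 1
  B[10] = 1 XOR 0 = 1
  B[11] = 1 XOR 1 = 0
  B[12] = 0 XOR 1 = 1
  B[13] = 1 XOR 1 = 0
  B[14] = 0 XOR 0 = 0
= 110110010110100 (27828 decimal)


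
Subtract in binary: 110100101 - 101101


Align and subtract column by column (LSB to MSB, borrowing when needed):
  110100101
- 000101101
  ---------
  col 0: (1 - 0 borrow-in) - 1 → 1 - 1 = 0, borrow out 0
  col 1: (0 - 0 borrow-in) - 0 → 0 - 0 = 0, borrow out 0
  col 2: (1 - 0 borrow-in) - 1 → 1 - 1 = 0, borrow out 0
  col 3: (0 - 0 borrow-in) - 1 → borrow from next column: (0+2) - 1 = 1, borrow out 1
  col 4: (0 - 1 borrow-in) - 0 → borrow from next column: (-1+2) - 0 = 1, borrow out 1
  col 5: (1 - 1 borrow-in) - 1 → borrow from next column: (0+2) - 1 = 1, borrow out 1
  col 6: (0 - 1 borrow-in) - 0 → borrow from next column: (-1+2) - 0 = 1, borrow out 1
  col 7: (1 - 1 borrow-in) - 0 → 0 - 0 = 0, borrow out 0
  col 8: (1 - 0 borrow-in) - 0 → 1 - 0 = 1, borrow out 0
Reading bits MSB→LSB: 101111000
Strip leading zeros: 101111000
= 101111000


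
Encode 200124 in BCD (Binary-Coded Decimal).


Each digit → 4-bit binary:
  2 → 0010
  0 → 0000
  0 → 0000
  1 → 0001
  2 → 0010
  4 → 0100
= 0010 0000 0000 0001 0010 0100


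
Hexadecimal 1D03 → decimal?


Positional values:
Position 0: 3 × 16^0 = 3 × 1 = 3
Position 1: 0 × 16^1 = 0 × 16 = 0
Position 2: D × 16^2 = 13 × 256 = 3328
Position 3: 1 × 16^3 = 1 × 4096 = 4096
Sum = 3 + 0 + 3328 + 4096
= 7427


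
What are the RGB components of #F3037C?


Hex: #F3037C
R = F3₁₆ = 243
G = 03₁₆ = 3
B = 7C₁₆ = 124
= RGB(243, 3, 124)


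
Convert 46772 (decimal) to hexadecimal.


Divide by 16 repeatedly:
46772 ÷ 16 = 2923 remainder 4 (4)
2923 ÷ 16 = 182 remainder 11 (B)
182 ÷ 16 = 11 remainder 6 (6)
11 ÷ 16 = 0 remainder 11 (B)
Reading remainders bottom-up:
= 0xB6B4


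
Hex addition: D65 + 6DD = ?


Align and add column by column (LSB to MSB, each column mod 16 with carry):
  0D65
+ 06DD
  ----
  col 0: 5(5) + D(13) + 0 (carry in) = 18 → 2(2), carry out 1
  col 1: 6(6) + D(13) + 1 (carry in) = 20 → 4(4), carry out 1
  col 2: D(13) + 6(6) + 1 (carry in) = 20 → 4(4), carry out 1
  col 3: 0(0) + 0(0) + 1 (carry in) = 1 → 1(1), carry out 0
Reading digits MSB→LSB: 1442
Strip leading zeros: 1442
= 0x1442


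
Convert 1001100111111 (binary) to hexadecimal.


Group into 4-bit nibbles: 0001001100111111
  0001 = 1
  0011 = 3
  0011 = 3
  1111 = F
= 0x133F


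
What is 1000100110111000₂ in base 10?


Positional values:
Bit 3: 1 × 2^3 = 8
Bit 4: 1 × 2^4 = 16
Bit 5: 1 × 2^5 = 32
Bit 7: 1 × 2^7 = 128
Bit 8: 1 × 2^8 = 256
Bit 11: 1 × 2^11 = 2048
Bit 15: 1 × 2^15 = 32768
Sum = 8 + 16 + 32 + 128 + 256 + 2048 + 32768
= 35256


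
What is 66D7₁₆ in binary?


Each hex digit → 4 binary bits:
  6 = 0110
  6 = 0110
  D = 1101
  7 = 0111
Concatenate: 0110 0110 1101 0111
= 0110011011010111


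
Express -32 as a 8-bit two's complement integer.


Original: 00100000
Step 1 - Invert all bits: 11011111
Step 2 - Add 1: 11011111 + 1
= 11100000 (represents -32)


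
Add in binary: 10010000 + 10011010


Align and add column by column (LSB to MSB, carry propagating):
  010010000
+ 010011010
  ---------
  col 0: 0 + 0 + 0 (carry in) = 0 → bit 0, carry out 0
  col 1: 0 + 1 + 0 (carry in) = 1 → bit 1, carry out 0
  col 2: 0 + 0 + 0 (carry in) = 0 → bit 0, carry out 0
  col 3: 0 + 1 + 0 (carry in) = 1 → bit 1, carry out 0
  col 4: 1 + 1 + 0 (carry in) = 2 → bit 0, carry out 1
  col 5: 0 + 0 + 1 (carry in) = 1 → bit 1, carry out 0
  col 6: 0 + 0 + 0 (carry in) = 0 → bit 0, carry out 0
  col 7: 1 + 1 + 0 (carry in) = 2 → bit 0, carry out 1
  col 8: 0 + 0 + 1 (carry in) = 1 → bit 1, carry out 0
Reading bits MSB→LSB: 100101010
Strip leading zeros: 100101010
= 100101010


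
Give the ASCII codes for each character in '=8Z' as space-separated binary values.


String: '=8Z'  (3 characters)
Per-character ASCII lookup:
  '=': special character: '=' = 61 → 111101
  '8': digits start at 48: '8' = 48 + 8 = 56 → 111000
  'Z': uppercase starts at 65: 'Z' = 65 + 25 = 90 → 1011010
= 111101 111000 1011010


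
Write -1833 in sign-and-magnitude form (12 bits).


Sign bit: 1 (negative)
Magnitude: 1833 = 11100101001
= 111100101001


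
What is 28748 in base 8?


Divide by 8 repeatedly:
28748 ÷ 8 = 3593 remainder 4
3593 ÷ 8 = 449 remainder 1
449 ÷ 8 = 56 remainder 1
56 ÷ 8 = 7 remainder 0
7 ÷ 8 = 0 remainder 7
Reading remainders bottom-up:
= 0o70114


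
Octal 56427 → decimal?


Positional values:
Position 0: 7 × 8^0 = 7
Position 1: 2 × 8^1 = 16
Position 2: 4 × 8^2 = 256
Position 3: 6 × 8^3 = 3072
Position 4: 5 × 8^4 = 20480
Sum = 7 + 16 + 256 + 3072 + 20480
= 23831


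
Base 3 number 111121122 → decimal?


Positional values (base 3):
  2 × 3^0 = 2 × 1 = 2
  2 × 3^1 = 2 × 3 = 6
  1 × 3^2 = 1 × 9 = 9
  1 × 3^3 = 1 × 27 = 27
  2 × 3^4 = 2 × 81 = 162
  1 × 3^5 = 1 × 243 = 243
  1 × 3^6 = 1 × 729 = 729
  1 × 3^7 = 1 × 2187 = 2187
  1 × 3^8 = 1 × 6561 = 6561
Sum = 2 + 6 + 9 + 27 + 162 + 243 + 729 + 2187 + 6561
= 9926


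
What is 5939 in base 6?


Divide by 6 repeatedly:
5939 ÷ 6 = 989 remainder 5
989 ÷ 6 = 164 remainder 5
164 ÷ 6 = 27 remainder 2
27 ÷ 6 = 4 remainder 3
4 ÷ 6 = 0 remainder 4
Reading remainders bottom-up:
= 43255


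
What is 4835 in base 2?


Divide by 2 repeatedly:
4835 ÷ 2 = 2417 remainder 1
2417 ÷ 2 = 1208 remainder 1
1208 ÷ 2 = 604 remainder 0
604 ÷ 2 = 302 remainder 0
302 ÷ 2 = 151 remainder 0
151 ÷ 2 = 75 remainder 1
75 ÷ 2 = 37 remainder 1
37 ÷ 2 = 18 remainder 1
18 ÷ 2 = 9 remainder 0
9 ÷ 2 = 4 remainder 1
4 ÷ 2 = 2 remainder 0
2 ÷ 2 = 1 remainder 0
1 ÷ 2 = 0 remainder 1
Reading remainders bottom-up:
= 1001011100011


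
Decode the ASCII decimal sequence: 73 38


Codes (decimal): 73 38
Per-code ASCII lookup:
  73  (range 65-90: uppercase, 73 - 65 = 8) → 'I'
  38  (special character) → '&'
= 'I&'


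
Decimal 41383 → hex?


Divide by 16 repeatedly:
41383 ÷ 16 = 2586 remainder 7 (7)
2586 ÷ 16 = 161 remainder 10 (A)
161 ÷ 16 = 10 remainder 1 (1)
10 ÷ 16 = 0 remainder 10 (A)
Reading remainders bottom-up:
= 0xA1A7


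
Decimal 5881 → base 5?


Divide by 5 repeatedly:
5881 ÷ 5 = 1176 remainder 1
1176 ÷ 5 = 235 remainder 1
235 ÷ 5 = 47 remainder 0
47 ÷ 5 = 9 remainder 2
9 ÷ 5 = 1 remainder 4
1 ÷ 5 = 0 remainder 1
Reading remainders bottom-up:
= 142011


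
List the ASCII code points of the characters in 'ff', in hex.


String: 'ff'  (2 characters)
Per-character ASCII lookup:
  'f': lowercase starts at 97: 'f' = 97 + 5 = 102 → 0x66
  'f': lowercase starts at 97: 'f' = 97 + 5 = 102 → 0x66
= 0x66 0x66


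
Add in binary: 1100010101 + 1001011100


Align and add column by column (LSB to MSB, carry propagating):
  01100010101
+ 01001011100
  -----------
  col 0: 1 + 0 + 0 (carry in) = 1 → bit 1, carry out 0
  col 1: 0 + 0 + 0 (carry in) = 0 → bit 0, carry out 0
  col 2: 1 + 1 + 0 (carry in) = 2 → bit 0, carry out 1
  col 3: 0 + 1 + 1 (carry in) = 2 → bit 0, carry out 1
  col 4: 1 + 1 + 1 (carry in) = 3 → bit 1, carry out 1
  col 5: 0 + 0 + 1 (carry in) = 1 → bit 1, carry out 0
  col 6: 0 + 1 + 0 (carry in) = 1 → bit 1, carry out 0
  col 7: 0 + 0 + 0 (carry in) = 0 → bit 0, carry out 0
  col 8: 1 + 0 + 0 (carry in) = 1 → bit 1, carry out 0
  col 9: 1 + 1 + 0 (carry in) = 2 → bit 0, carry out 1
  col 10: 0 + 0 + 1 (carry in) = 1 → bit 1, carry out 0
Reading bits MSB→LSB: 10101110001
Strip leading zeros: 10101110001
= 10101110001


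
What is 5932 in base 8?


Divide by 8 repeatedly:
5932 ÷ 8 = 741 remainder 4
741 ÷ 8 = 92 remainder 5
92 ÷ 8 = 11 remainder 4
11 ÷ 8 = 1 remainder 3
1 ÷ 8 = 0 remainder 1
Reading remainders bottom-up:
= 0o13454


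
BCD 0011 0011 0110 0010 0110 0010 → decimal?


Each 4-bit group → digit:
  0011 → 3
  0011 → 3
  0110 → 6
  0010 → 2
  0110 → 6
  0010 → 2
= 336262


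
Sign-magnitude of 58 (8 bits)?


Sign bit: 0 (positive)
Magnitude: 58 = 0111010
= 00111010


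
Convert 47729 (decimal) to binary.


Divide by 2 repeatedly:
47729 ÷ 2 = 23864 remainder 1
23864 ÷ 2 = 11932 remainder 0
11932 ÷ 2 = 5966 remainder 0
5966 ÷ 2 = 2983 remainder 0
2983 ÷ 2 = 1491 remainder 1
1491 ÷ 2 = 745 remainder 1
745 ÷ 2 = 372 remainder 1
372 ÷ 2 = 186 remainder 0
186 ÷ 2 = 93 remainder 0
93 ÷ 2 = 46 remainder 1
46 ÷ 2 = 23 remainder 0
23 ÷ 2 = 11 remainder 1
11 ÷ 2 = 5 remainder 1
5 ÷ 2 = 2 remainder 1
2 ÷ 2 = 1 remainder 0
1 ÷ 2 = 0 remainder 1
Reading remainders bottom-up:
= 1011101001110001


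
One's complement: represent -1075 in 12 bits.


Original: 010000110011
Invert all bits:
  bit 0: 0 → 1
  bit 1: 1 → 0
  bit 2: 0 → 1
  bit 3: 0 → 1
  bit 4: 0 → 1
  bit 5: 0 → 1
  bit 6: 1 → 0
  bit 7: 1 → 0
  bit 8: 0 → 1
  bit 9: 0 → 1
  bit 10: 1 → 0
  bit 11: 1 → 0
= 101111001100


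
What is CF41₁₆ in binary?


Each hex digit → 4 binary bits:
  C = 1100
  F = 1111
  4 = 0100
  1 = 0001
Concatenate: 1100 1111 0100 0001
= 1100111101000001


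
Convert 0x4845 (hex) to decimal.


Positional values:
Position 0: 5 × 16^0 = 5 × 1 = 5
Position 1: 4 × 16^1 = 4 × 16 = 64
Position 2: 8 × 16^2 = 8 × 256 = 2048
Position 3: 4 × 16^3 = 4 × 4096 = 16384
Sum = 5 + 64 + 2048 + 16384
= 18501


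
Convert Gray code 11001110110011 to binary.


Gray code: 11001110110011
MSB stays the same: 1
Each subsequent bit = prev_binary XOR current_gray:
  B[1] = 1 XOR 1 = 0
  B[2] = 0 XOR 0 = 0
  B[3] = 0 XOR 0 = 0
  B[4] = 0 XOR 1 = 1
  B[5] = 1 XOR 1 = 0
  B[6] = 0 XOR 1 = 1
  B[7] = 1 XOR 0 = 1
  B[8] = 1 XOR 1 = 0
  B[9] = 0 XOR 1 = 1
  B[10] = 1 XOR 0 = 1
  B[11] = 1 XOR 0 = 1
  B[12] = 1 XOR 1 = 0
  B[13] = 0 XOR 1 = 1
= 10001011011101 (8925 decimal)


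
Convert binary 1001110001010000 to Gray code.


Binary: 1001110001010000
Gray code: G = B XOR (B >> 1)
B >> 1 = 0100111000101000
1001110001010000 XOR 0100111000101000:
  1 XOR 0 = 1
  0 XOR 1 = 1
  0 XOR 0 = 0
  1 XOR 0 = 1
  1 XOR 1 = 0
  1 XOR 1 = 0
  0 XOR 1 = 1
  0 XOR 0 = 0
  0 XOR 0 = 0
  1 XOR 0 = 1
  0 XOR 1 = 1
  1 XOR 0 = 1
  0 XOR 1 = 1
  0 XOR 0 = 0
  0 XOR 0 = 0
  0 XOR 0 = 0
= 1101001001111000


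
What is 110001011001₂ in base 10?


Positional values:
Bit 0: 1 × 2^0 = 1
Bit 3: 1 × 2^3 = 8
Bit 4: 1 × 2^4 = 16
Bit 6: 1 × 2^6 = 64
Bit 10: 1 × 2^10 = 1024
Bit 11: 1 × 2^11 = 2048
Sum = 1 + 8 + 16 + 64 + 1024 + 2048
= 3161


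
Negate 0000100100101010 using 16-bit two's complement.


Original: 0000100100101010
Step 1 - Invert all bits: 1111011011010101
Step 2 - Add 1: 1111011011010101 + 1
= 1111011011010110 (represents -2346)


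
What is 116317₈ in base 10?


Positional values:
Position 0: 7 × 8^0 = 7
Position 1: 1 × 8^1 = 8
Position 2: 3 × 8^2 = 192
Position 3: 6 × 8^3 = 3072
Position 4: 1 × 8^4 = 4096
Position 5: 1 × 8^5 = 32768
Sum = 7 + 8 + 192 + 3072 + 4096 + 32768
= 40143


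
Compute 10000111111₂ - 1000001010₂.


Align and subtract column by column (LSB to MSB, borrowing when needed):
  10000111111
- 01000001010
  -----------
  col 0: (1 - 0 borrow-in) - 0 → 1 - 0 = 1, borrow out 0
  col 1: (1 - 0 borrow-in) - 1 → 1 - 1 = 0, borrow out 0
  col 2: (1 - 0 borrow-in) - 0 → 1 - 0 = 1, borrow out 0
  col 3: (1 - 0 borrow-in) - 1 → 1 - 1 = 0, borrow out 0
  col 4: (1 - 0 borrow-in) - 0 → 1 - 0 = 1, borrow out 0
  col 5: (1 - 0 borrow-in) - 0 → 1 - 0 = 1, borrow out 0
  col 6: (0 - 0 borrow-in) - 0 → 0 - 0 = 0, borrow out 0
  col 7: (0 - 0 borrow-in) - 0 → 0 - 0 = 0, borrow out 0
  col 8: (0 - 0 borrow-in) - 0 → 0 - 0 = 0, borrow out 0
  col 9: (0 - 0 borrow-in) - 1 → borrow from next column: (0+2) - 1 = 1, borrow out 1
  col 10: (1 - 1 borrow-in) - 0 → 0 - 0 = 0, borrow out 0
Reading bits MSB→LSB: 01000110101
Strip leading zeros: 1000110101
= 1000110101


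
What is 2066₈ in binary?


Each octal digit → 3 binary bits:
  2 = 010
  0 = 000
  6 = 110
  6 = 110
Concatenate: 010 000 110 110
= 010000110110


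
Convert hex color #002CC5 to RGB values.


Hex: #002CC5
R = 00₁₆ = 0
G = 2C₁₆ = 44
B = C5₁₆ = 197
= RGB(0, 44, 197)


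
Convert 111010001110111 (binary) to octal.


Group into 3-bit groups: 111010001110111
  111 = 7
  010 = 2
  001 = 1
  110 = 6
  111 = 7
= 0o72167


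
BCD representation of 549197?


Each digit → 4-bit binary:
  5 → 0101
  4 → 0100
  9 → 1001
  1 → 0001
  9 → 1001
  7 → 0111
= 0101 0100 1001 0001 1001 0111


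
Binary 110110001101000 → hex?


Group into 4-bit nibbles: 0110110001101000
  0110 = 6
  1100 = C
  0110 = 6
  1000 = 8
= 0x6C68


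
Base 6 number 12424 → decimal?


Positional values (base 6):
  4 × 6^0 = 4 × 1 = 4
  2 × 6^1 = 2 × 6 = 12
  4 × 6^2 = 4 × 36 = 144
  2 × 6^3 = 2 × 216 = 432
  1 × 6^4 = 1 × 1296 = 1296
Sum = 4 + 12 + 144 + 432 + 1296
= 1888


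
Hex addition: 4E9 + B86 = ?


Align and add column by column (LSB to MSB, each column mod 16 with carry):
  04E9
+ 0B86
  ----
  col 0: 9(9) + 6(6) + 0 (carry in) = 15 → F(15), carry out 0
  col 1: E(14) + 8(8) + 0 (carry in) = 22 → 6(6), carry out 1
  col 2: 4(4) + B(11) + 1 (carry in) = 16 → 0(0), carry out 1
  col 3: 0(0) + 0(0) + 1 (carry in) = 1 → 1(1), carry out 0
Reading digits MSB→LSB: 106F
Strip leading zeros: 106F
= 0x106F


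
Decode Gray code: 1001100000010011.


Gray code: 1001100000010011
MSB stays the same: 1
Each subsequent bit = prev_binary XOR current_gray:
  B[1] = 1 XOR 0 = 1
  B[2] = 1 XOR 0 = 1
  B[3] = 1 XOR 1 = 0
  B[4] = 0 XOR 1 = 1
  B[5] = 1 XOR 0 = 1
  B[6] = 1 XOR 0 = 1
  B[7] = 1 XOR 0 = 1
  B[8] = 1 XOR 0 = 1
  B[9] = 1 XOR 0 = 1
  B[10] = 1 XOR 0 = 1
  B[11] = 1 XOR 1 = 0
  B[12] = 0 XOR 0 = 0
  B[13] = 0 XOR 0 = 0
  B[14] = 0 XOR 1 = 1
  B[15] = 1 XOR 1 = 0
= 1110111111100010 (61410 decimal)


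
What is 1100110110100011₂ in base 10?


Positional values:
Bit 0: 1 × 2^0 = 1
Bit 1: 1 × 2^1 = 2
Bit 5: 1 × 2^5 = 32
Bit 7: 1 × 2^7 = 128
Bit 8: 1 × 2^8 = 256
Bit 10: 1 × 2^10 = 1024
Bit 11: 1 × 2^11 = 2048
Bit 14: 1 × 2^14 = 16384
Bit 15: 1 × 2^15 = 32768
Sum = 1 + 2 + 32 + 128 + 256 + 1024 + 2048 + 16384 + 32768
= 52643


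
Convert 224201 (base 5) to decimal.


Positional values (base 5):
  1 × 5^0 = 1 × 1 = 1
  0 × 5^1 = 0 × 5 = 0
  2 × 5^2 = 2 × 25 = 50
  4 × 5^3 = 4 × 125 = 500
  2 × 5^4 = 2 × 625 = 1250
  2 × 5^5 = 2 × 3125 = 6250
Sum = 1 + 0 + 50 + 500 + 1250 + 6250
= 8051


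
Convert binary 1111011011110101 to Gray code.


Binary: 1111011011110101
Gray code: G = B XOR (B >> 1)
B >> 1 = 0111101101111010
1111011011110101 XOR 0111101101111010:
  1 XOR 0 = 1
  1 XOR 1 = 0
  1 XOR 1 = 0
  1 XOR 1 = 0
  0 XOR 1 = 1
  1 XOR 0 = 1
  1 XOR 1 = 0
  0 XOR 1 = 1
  1 XOR 0 = 1
  1 XOR 1 = 0
  1 XOR 1 = 0
  1 XOR 1 = 0
  0 XOR 1 = 1
  1 XOR 0 = 1
  0 XOR 1 = 1
  1 XOR 0 = 1
= 1000110110001111


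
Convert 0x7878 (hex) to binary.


Each hex digit → 4 binary bits:
  7 = 0111
  8 = 1000
  7 = 0111
  8 = 1000
Concatenate: 0111 1000 0111 1000
= 0111100001111000


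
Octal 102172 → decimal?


Positional values:
Position 0: 2 × 8^0 = 2
Position 1: 7 × 8^1 = 56
Position 2: 1 × 8^2 = 64
Position 3: 2 × 8^3 = 1024
Position 4: 0 × 8^4 = 0
Position 5: 1 × 8^5 = 32768
Sum = 2 + 56 + 64 + 1024 + 0 + 32768
= 33914


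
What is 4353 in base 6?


Divide by 6 repeatedly:
4353 ÷ 6 = 725 remainder 3
725 ÷ 6 = 120 remainder 5
120 ÷ 6 = 20 remainder 0
20 ÷ 6 = 3 remainder 2
3 ÷ 6 = 0 remainder 3
Reading remainders bottom-up:
= 32053


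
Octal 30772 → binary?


Each octal digit → 3 binary bits:
  3 = 011
  0 = 000
  7 = 111
  7 = 111
  2 = 010
Concatenate: 011 000 111 111 010
= 011000111111010


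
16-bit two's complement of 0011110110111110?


Original: 0011110110111110
Step 1 - Invert all bits: 1100001001000001
Step 2 - Add 1: 1100001001000001 + 1
= 1100001001000010 (represents -15806)


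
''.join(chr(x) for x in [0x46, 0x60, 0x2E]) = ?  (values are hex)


Codes (hex): 0x46 0x60 0x2E
Per-code ASCII lookup:
  0x46 = 70  (range 65-90: uppercase, 70 - 65 = 5) → 'F'
  0x60 = 96  (special character) → '`'
  0x2E = 46  (special character) → '.'
= 'F`.'


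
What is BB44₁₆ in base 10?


Positional values:
Position 0: 4 × 16^0 = 4 × 1 = 4
Position 1: 4 × 16^1 = 4 × 16 = 64
Position 2: B × 16^2 = 11 × 256 = 2816
Position 3: B × 16^3 = 11 × 4096 = 45056
Sum = 4 + 64 + 2816 + 45056
= 47940


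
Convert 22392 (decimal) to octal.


Divide by 8 repeatedly:
22392 ÷ 8 = 2799 remainder 0
2799 ÷ 8 = 349 remainder 7
349 ÷ 8 = 43 remainder 5
43 ÷ 8 = 5 remainder 3
5 ÷ 8 = 0 remainder 5
Reading remainders bottom-up:
= 0o53570


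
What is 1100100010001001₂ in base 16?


Group into 4-bit nibbles: 1100100010001001
  1100 = C
  1000 = 8
  1000 = 8
  1001 = 9
= 0xC889


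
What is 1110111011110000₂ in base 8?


Group into 3-bit groups: 001110111011110000
  001 = 1
  110 = 6
  111 = 7
  011 = 3
  110 = 6
  000 = 0
= 0o167360


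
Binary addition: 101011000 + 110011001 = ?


Align and add column by column (LSB to MSB, carry propagating):
  0101011000
+ 0110011001
  ----------
  col 0: 0 + 1 + 0 (carry in) = 1 → bit 1, carry out 0
  col 1: 0 + 0 + 0 (carry in) = 0 → bit 0, carry out 0
  col 2: 0 + 0 + 0 (carry in) = 0 → bit 0, carry out 0
  col 3: 1 + 1 + 0 (carry in) = 2 → bit 0, carry out 1
  col 4: 1 + 1 + 1 (carry in) = 3 → bit 1, carry out 1
  col 5: 0 + 0 + 1 (carry in) = 1 → bit 1, carry out 0
  col 6: 1 + 0 + 0 (carry in) = 1 → bit 1, carry out 0
  col 7: 0 + 1 + 0 (carry in) = 1 → bit 1, carry out 0
  col 8: 1 + 1 + 0 (carry in) = 2 → bit 0, carry out 1
  col 9: 0 + 0 + 1 (carry in) = 1 → bit 1, carry out 0
Reading bits MSB→LSB: 1011110001
Strip leading zeros: 1011110001
= 1011110001


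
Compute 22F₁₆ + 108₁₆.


Align and add column by column (LSB to MSB, each column mod 16 with carry):
  022F
+ 0108
  ----
  col 0: F(15) + 8(8) + 0 (carry in) = 23 → 7(7), carry out 1
  col 1: 2(2) + 0(0) + 1 (carry in) = 3 → 3(3), carry out 0
  col 2: 2(2) + 1(1) + 0 (carry in) = 3 → 3(3), carry out 0
  col 3: 0(0) + 0(0) + 0 (carry in) = 0 → 0(0), carry out 0
Reading digits MSB→LSB: 0337
Strip leading zeros: 337
= 0x337


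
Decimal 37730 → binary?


Divide by 2 repeatedly:
37730 ÷ 2 = 18865 remainder 0
18865 ÷ 2 = 9432 remainder 1
9432 ÷ 2 = 4716 remainder 0
4716 ÷ 2 = 2358 remainder 0
2358 ÷ 2 = 1179 remainder 0
1179 ÷ 2 = 589 remainder 1
589 ÷ 2 = 294 remainder 1
294 ÷ 2 = 147 remainder 0
147 ÷ 2 = 73 remainder 1
73 ÷ 2 = 36 remainder 1
36 ÷ 2 = 18 remainder 0
18 ÷ 2 = 9 remainder 0
9 ÷ 2 = 4 remainder 1
4 ÷ 2 = 2 remainder 0
2 ÷ 2 = 1 remainder 0
1 ÷ 2 = 0 remainder 1
Reading remainders bottom-up:
= 1001001101100010


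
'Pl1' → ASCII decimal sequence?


String: 'Pl1'  (3 characters)
Per-character ASCII lookup:
  'P': uppercase starts at 65: 'P' = 65 + 15 = 80
  'l': lowercase starts at 97: 'l' = 97 + 11 = 108
  '1': digits start at 48: '1' = 48 + 1 = 49
= 80 108 49


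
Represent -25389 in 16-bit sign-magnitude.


Sign bit: 1 (negative)
Magnitude: 25389 = 110001100101101
= 1110001100101101


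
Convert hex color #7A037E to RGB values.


Hex: #7A037E
R = 7A₁₆ = 122
G = 03₁₆ = 3
B = 7E₁₆ = 126
= RGB(122, 3, 126)


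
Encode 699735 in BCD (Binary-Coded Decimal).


Each digit → 4-bit binary:
  6 → 0110
  9 → 1001
  9 → 1001
  7 → 0111
  3 → 0011
  5 → 0101
= 0110 1001 1001 0111 0011 0101


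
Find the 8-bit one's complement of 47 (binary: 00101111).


Original: 00101111
Invert all bits:
  bit 0: 0 → 1
  bit 1: 0 → 1
  bit 2: 1 → 0
  bit 3: 0 → 1
  bit 4: 1 → 0
  bit 5: 1 → 0
  bit 6: 1 → 0
  bit 7: 1 → 0
= 11010000


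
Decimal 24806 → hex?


Divide by 16 repeatedly:
24806 ÷ 16 = 1550 remainder 6 (6)
1550 ÷ 16 = 96 remainder 14 (E)
96 ÷ 16 = 6 remainder 0 (0)
6 ÷ 16 = 0 remainder 6 (6)
Reading remainders bottom-up:
= 0x60E6


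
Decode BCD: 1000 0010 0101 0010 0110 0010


Each 4-bit group → digit:
  1000 → 8
  0010 → 2
  0101 → 5
  0010 → 2
  0110 → 6
  0010 → 2
= 825262


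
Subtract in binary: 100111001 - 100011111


Align and subtract column by column (LSB to MSB, borrowing when needed):
  100111001
- 100011111
  ---------
  col 0: (1 - 0 borrow-in) - 1 → 1 - 1 = 0, borrow out 0
  col 1: (0 - 0 borrow-in) - 1 → borrow from next column: (0+2) - 1 = 1, borrow out 1
  col 2: (0 - 1 borrow-in) - 1 → borrow from next column: (-1+2) - 1 = 0, borrow out 1
  col 3: (1 - 1 borrow-in) - 1 → borrow from next column: (0+2) - 1 = 1, borrow out 1
  col 4: (1 - 1 borrow-in) - 1 → borrow from next column: (0+2) - 1 = 1, borrow out 1
  col 5: (1 - 1 borrow-in) - 0 → 0 - 0 = 0, borrow out 0
  col 6: (0 - 0 borrow-in) - 0 → 0 - 0 = 0, borrow out 0
  col 7: (0 - 0 borrow-in) - 0 → 0 - 0 = 0, borrow out 0
  col 8: (1 - 0 borrow-in) - 1 → 1 - 1 = 0, borrow out 0
Reading bits MSB→LSB: 000011010
Strip leading zeros: 11010
= 11010


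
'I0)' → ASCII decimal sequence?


String: 'I0)'  (3 characters)
Per-character ASCII lookup:
  'I': uppercase starts at 65: 'I' = 65 + 8 = 73
  '0': digits start at 48: '0' = 48 + 0 = 48
  ')': special character: ')' = 41
= 73 48 41


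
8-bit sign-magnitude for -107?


Sign bit: 1 (negative)
Magnitude: 107 = 1101011
= 11101011


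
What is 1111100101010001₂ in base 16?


Group into 4-bit nibbles: 1111100101010001
  1111 = F
  1001 = 9
  0101 = 5
  0001 = 1
= 0xF951


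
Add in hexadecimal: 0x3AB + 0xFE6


Align and add column by column (LSB to MSB, each column mod 16 with carry):
  03AB
+ 0FE6
  ----
  col 0: B(11) + 6(6) + 0 (carry in) = 17 → 1(1), carry out 1
  col 1: A(10) + E(14) + 1 (carry in) = 25 → 9(9), carry out 1
  col 2: 3(3) + F(15) + 1 (carry in) = 19 → 3(3), carry out 1
  col 3: 0(0) + 0(0) + 1 (carry in) = 1 → 1(1), carry out 0
Reading digits MSB→LSB: 1391
Strip leading zeros: 1391
= 0x1391
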